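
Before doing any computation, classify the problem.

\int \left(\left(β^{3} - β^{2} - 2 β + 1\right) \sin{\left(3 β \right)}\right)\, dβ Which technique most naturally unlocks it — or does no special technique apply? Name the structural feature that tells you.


Diagnosis: integration by parts — differentiate β^{3} - β^{2} - 2 β + 1, integrate \sin{\left(3 β \right)}: each pass lowers the polynomial degree, so parts terminates.


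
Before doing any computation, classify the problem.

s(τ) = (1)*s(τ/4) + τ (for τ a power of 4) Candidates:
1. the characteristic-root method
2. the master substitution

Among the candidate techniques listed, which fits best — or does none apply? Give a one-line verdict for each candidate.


Diagnosis: the master substitution — the argument contracts 4-fold per step: reindex τ exponentially and solve the linear recurrence in the new index.
- the characteristic-root method — the recursion divides its index rather than shifting it — outside the constant-shift family the root method covers.
- the master substitution — yes, a natural case for it.


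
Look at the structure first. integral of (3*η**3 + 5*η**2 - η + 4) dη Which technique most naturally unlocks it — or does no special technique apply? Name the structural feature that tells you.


Verdict: no special technique — the integrand is a sum of constant multiples of powers of η — integrate term by term.


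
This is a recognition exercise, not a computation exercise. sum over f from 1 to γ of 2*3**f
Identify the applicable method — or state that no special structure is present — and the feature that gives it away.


Best approach: the geometric series formula — the ratio of consecutive terms is the constant 3, independent of the index — a geometric sum.


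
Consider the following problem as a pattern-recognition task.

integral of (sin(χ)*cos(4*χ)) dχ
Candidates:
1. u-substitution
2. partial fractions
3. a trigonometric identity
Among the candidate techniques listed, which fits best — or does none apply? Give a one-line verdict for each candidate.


Technique: a trigonometric identity — the identity turns sin(χ)*cos(4*χ) into two lone cosines/sines, each trivially integrable.
- u-substitution — no subexpression of the integrand serves as a whole-integral substitution inner — individual terms may offer their own, but none carries its derivative as a factor of the full integrand; a working change of variable would have to be constructed from outside the expression.
- partial fractions: there is no rational-function structure to decompose.
- a trigonometric identity: applies; the problem has the shape this method handles.


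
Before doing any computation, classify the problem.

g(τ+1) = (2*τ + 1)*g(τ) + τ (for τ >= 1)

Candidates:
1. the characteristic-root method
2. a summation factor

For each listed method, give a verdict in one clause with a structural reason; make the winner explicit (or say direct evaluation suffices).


Technique: a summation factor — it is first-order linear but the coefficient 2*τ + 1 depends on the index, so multiply through by a summation factor to telescope it.
- the characteristic-root method: the coefficients change with the index, which the root method cannot absorb.
- a summation factor — yes, a natural case for it.


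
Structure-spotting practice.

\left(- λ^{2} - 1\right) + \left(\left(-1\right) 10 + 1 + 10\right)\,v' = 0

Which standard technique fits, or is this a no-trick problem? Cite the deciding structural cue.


Technique: no special technique — solved for the derivative, v never appears on the right — this is a direct integration in λ, not a differential-equations problem at heart.


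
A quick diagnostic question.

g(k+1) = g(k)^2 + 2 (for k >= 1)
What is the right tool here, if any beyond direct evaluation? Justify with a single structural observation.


Method: no special technique — the recurrence is nonlinear in the sequence terms; no linear-recurrence method fits it as written — one iterates or studies it directly.


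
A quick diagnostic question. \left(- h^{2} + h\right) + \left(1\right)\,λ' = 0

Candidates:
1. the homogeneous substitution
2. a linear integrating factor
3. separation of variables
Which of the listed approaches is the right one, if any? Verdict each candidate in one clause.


Diagnosis: no special technique — solved for the derivative, no λ appears — this is antidifferentiation in h wearing ODE clothing.
- the homogeneous substitution — solved for the derivative, the right side changes under joint scaling of the two variables.
- a linear integrating factor — with the unknown absent the integrating factor is a formality; direct integration is the working structure.
- separation of variables — with no unknown in the slope, separating variables is a formality — the equation integrates directly.


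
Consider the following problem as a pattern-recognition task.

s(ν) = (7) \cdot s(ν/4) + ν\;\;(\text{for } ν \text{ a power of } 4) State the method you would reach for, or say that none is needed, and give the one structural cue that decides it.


Diagnosis: the master substitution — the argument shrinks by the factor 4, so measure the index on a logarithmic scale and the recursion becomes a shift.


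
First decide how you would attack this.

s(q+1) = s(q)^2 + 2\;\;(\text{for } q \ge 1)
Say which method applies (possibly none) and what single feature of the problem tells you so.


Verdict: no special technique — a nonlinear dependence on earlier terms breaks linearity, and with it every superposition-based closed form.


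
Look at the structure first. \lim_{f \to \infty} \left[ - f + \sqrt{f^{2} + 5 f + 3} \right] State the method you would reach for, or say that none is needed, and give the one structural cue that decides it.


Best approach: conjugate multiplication — neither \sqrt{f^{2} + 5 f + 3} nor f converges alone, so rewrite their difference as a conjugate-rationalized quotient first.


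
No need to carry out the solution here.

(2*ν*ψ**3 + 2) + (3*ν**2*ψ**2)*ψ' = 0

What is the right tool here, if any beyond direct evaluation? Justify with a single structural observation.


Method: the exact-equation method — the mixed-partials test passes for 2*ν*ψ**3 + 2 and 3*ν**2*ψ**2, so a potential function exists as presented.


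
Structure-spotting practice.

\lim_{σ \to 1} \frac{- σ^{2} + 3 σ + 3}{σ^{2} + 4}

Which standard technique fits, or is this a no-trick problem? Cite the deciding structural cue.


Verdict: no special technique — no denominator vanishes and nothing blows up at 1: direct substitution is the whole computation.


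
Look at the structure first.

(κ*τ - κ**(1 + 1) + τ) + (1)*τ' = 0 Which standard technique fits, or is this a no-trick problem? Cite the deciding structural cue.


Diagnosis: a linear integrating factor — linear in the unknown with genuine forcing: multiply through by the exponential of the integrated coefficient and the left side closes into one derivative.


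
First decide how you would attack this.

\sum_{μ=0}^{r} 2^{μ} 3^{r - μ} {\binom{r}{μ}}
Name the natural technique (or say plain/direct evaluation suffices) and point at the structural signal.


Best approach: the binomial theorem — binomial coefficients against complementary powers of 2 and 3: recognize the binomial expansion and resum.


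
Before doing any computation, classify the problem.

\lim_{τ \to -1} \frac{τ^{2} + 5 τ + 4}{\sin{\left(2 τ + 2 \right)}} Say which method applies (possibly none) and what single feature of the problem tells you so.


Verdict: l'Hôpital's rule (0/0) — numerator and denominator both vanish at -1 — a genuine 0/0 form, which is exactly when l'Hôpital applies. One could equally expand both pieces locally and compare leading terms; the rule does that in one stroke.


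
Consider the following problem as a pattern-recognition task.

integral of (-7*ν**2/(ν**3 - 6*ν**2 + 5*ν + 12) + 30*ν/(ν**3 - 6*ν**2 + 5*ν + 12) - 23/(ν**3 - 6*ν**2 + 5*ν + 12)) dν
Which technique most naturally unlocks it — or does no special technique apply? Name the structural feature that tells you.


Verdict: partial fractions — ν**3 - 6*ν**2 + 5*ν + 12 splits into linear pieces, so the quotient is a sum of simple fractions — decompose before integrating.


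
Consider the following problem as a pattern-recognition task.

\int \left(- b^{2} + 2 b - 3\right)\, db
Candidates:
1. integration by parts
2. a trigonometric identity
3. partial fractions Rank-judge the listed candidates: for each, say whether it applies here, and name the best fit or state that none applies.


Diagnosis: no special technique — the integrand is a sum of constant multiples of powers of b — integrate term by term.
- integration by parts — parts would only shuffle a directly integrable integrand.
- a trigonometric identity — there is no trigonometric structure at all — the integrand carries no sine or cosine to rewrite.
- partial fractions: there is no rational-function structure to decompose.


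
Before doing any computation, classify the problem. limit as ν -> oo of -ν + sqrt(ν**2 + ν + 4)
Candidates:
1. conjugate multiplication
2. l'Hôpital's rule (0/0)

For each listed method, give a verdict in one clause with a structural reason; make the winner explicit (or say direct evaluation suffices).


Verdict: conjugate multiplication — neither sqrt(ν**2 + ν + 4) nor ν converges alone, so rewrite their difference as a conjugate-rationalized quotient first.
- conjugate multiplication — a fit — the right tool for this form.
- l'Hôpital's rule (0/0) — substitution produces ∞ − ∞ rather than a vanishing quotient; the rule needs a 0/0 ratio to act on.


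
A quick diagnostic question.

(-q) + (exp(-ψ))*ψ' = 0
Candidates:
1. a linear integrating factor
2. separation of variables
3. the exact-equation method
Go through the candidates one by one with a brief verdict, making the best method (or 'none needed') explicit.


Diagnosis: separation of variables — separating collects all ψ-dependence with the derivative and leaves all q-dependence opposite: variables separate.
- a linear integrating factor: the unknown enters nonlinearly (through a power, a denominator, or a transcendental function), which the linear integrating-factor recipe cannot absorb as-is — any repair would come from a preliminary substitution, not the factor.
- separation of variables — applies; the problem has the shape this method handles.
- the exact-equation method — any potential here is of the trivial single-variable kind; the exact method earns its name only with genuine cross terms.


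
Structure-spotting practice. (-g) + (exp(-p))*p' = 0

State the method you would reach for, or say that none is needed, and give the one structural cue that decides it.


Best approach: separation of variables — all dependence on the two variables factors apart, the defining separable shape. An exactness check succeeds on this form as well — separation and the potential function arrive at the same answer, separation more directly.


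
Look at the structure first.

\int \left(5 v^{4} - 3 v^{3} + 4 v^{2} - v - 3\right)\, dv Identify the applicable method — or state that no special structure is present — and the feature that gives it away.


Best approach: no special technique — nothing composite, nothing rational, nothing trigonometric — each constant-multiple power of v integrates by the power rule alone.


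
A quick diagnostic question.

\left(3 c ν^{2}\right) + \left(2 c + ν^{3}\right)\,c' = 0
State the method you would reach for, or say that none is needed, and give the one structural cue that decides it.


Technique: the exact-equation method — take the mixed partials of 3 c ν^{2} and 2 c + ν^{3}: they are equal, which certifies an exact differential.


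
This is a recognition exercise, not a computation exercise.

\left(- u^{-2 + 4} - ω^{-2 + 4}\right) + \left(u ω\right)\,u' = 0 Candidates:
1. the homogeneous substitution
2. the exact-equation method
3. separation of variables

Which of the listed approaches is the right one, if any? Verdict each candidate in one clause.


Verdict: the homogeneous substitution — the slope's numerator and denominator have matching total degree, so it depends only on u/ω and the ratio substitution collapses it. This doubles as a Bernoulli equation in the unknown as written; the homogeneous route needs no setup at all.
- the homogeneous substitution — applies; the problem has the shape this method handles.
- the exact-equation method: no potential function has this form as its differential, as written.
- separation of variables — the two dependences are entangled, not a clean product of one-variable pieces.


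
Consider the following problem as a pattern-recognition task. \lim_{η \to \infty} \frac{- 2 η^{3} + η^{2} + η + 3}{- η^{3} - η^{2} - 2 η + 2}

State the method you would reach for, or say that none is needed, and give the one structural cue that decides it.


Verdict: dominant-term comparison — at large η only the top-degree terms survive; compare the leading terms and the limit falls out. l'Hôpital's at-infinity variant applies to the expression viewed as a single quotient; the leading-term comparison is the direct route.


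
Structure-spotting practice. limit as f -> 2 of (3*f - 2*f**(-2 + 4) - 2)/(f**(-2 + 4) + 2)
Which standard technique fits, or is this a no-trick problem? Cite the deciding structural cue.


Method: no special technique — the expression is continuous at the evaluation point — substitute directly; no indeterminate form appears.


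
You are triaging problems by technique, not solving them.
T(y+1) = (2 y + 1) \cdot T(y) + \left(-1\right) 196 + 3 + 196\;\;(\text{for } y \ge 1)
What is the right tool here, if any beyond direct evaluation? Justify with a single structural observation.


Technique: a summation factor — one-term recursion with variable weight 2 y + 1 is solved by product normalization, not by root-finding.


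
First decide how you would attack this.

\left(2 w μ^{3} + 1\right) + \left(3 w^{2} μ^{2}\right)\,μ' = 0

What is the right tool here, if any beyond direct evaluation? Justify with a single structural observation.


Diagnosis: the exact-equation method — checking ∂/∂μ of 2 w μ^{3} + 1 against ∂/∂w of 3 w^{2} μ^{2}: they match — the equation is exact as it stands.


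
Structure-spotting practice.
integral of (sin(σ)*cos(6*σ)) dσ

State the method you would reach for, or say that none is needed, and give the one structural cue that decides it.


Method: a trigonometric identity — cross-frequency products like sin(σ)*cos(6*σ) are the textbook product-to-sum case — the identity converts them to directly integrable sinusoids.


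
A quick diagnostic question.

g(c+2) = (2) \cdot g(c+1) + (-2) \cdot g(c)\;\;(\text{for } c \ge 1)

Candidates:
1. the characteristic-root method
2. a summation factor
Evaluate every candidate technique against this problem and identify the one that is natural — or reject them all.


Technique: the characteristic-root method — the recurrence is linear and homogeneous with constant coefficients, so the ansatz r^c turns it into a polynomial equation for r.
- the characteristic-root method — applicable, and directly so.
- a summation factor: a summation factor telescopes one-step recursions; this one carries higher-order memory.


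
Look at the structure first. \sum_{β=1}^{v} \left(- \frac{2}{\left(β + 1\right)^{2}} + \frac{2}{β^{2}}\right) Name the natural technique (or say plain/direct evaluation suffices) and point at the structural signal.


Diagnosis: telescoping — write out three consecutive terms and watch the interior cancel: the advanced copy one term subtracts reappears as the very next term's leading piece, pair after pair.


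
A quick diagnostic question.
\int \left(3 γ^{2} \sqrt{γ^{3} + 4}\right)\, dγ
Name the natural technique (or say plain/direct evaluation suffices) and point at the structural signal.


Method: u-substitution — read it as f(γ^{3} + 4) times a constant multiple of d(γ^{3} + 4): one substitution, u = γ^{3} + 4, finishes it.


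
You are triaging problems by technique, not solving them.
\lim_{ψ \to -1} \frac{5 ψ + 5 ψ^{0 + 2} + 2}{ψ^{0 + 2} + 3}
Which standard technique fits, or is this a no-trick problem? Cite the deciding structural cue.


Best approach: no special technique — no denominator vanishes and nothing blows up at -1: direct substitution is the whole computation.


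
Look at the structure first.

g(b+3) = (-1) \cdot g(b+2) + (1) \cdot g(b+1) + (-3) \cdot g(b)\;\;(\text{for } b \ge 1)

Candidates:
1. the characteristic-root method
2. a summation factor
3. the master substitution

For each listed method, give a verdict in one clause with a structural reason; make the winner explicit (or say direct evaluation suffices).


Verdict: the characteristic-root method — every coefficient is a fixed number and the forcing is zero — substitute r^b and read off the root equation.
- the characteristic-root method: applicable, and directly so.
- a summation factor — a summation factor telescopes one-step recursions; this one carries higher-order memory.
- the master substitution — with no divided-index recursive call, reindexing by powers of a base buys nothing.


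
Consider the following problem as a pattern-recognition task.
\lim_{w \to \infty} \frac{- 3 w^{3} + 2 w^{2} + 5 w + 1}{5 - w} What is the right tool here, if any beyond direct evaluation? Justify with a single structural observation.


Verdict: dominant-term comparison — growth-rate triage: the leading powers of w decide the limit, everything else is noise. As a single quotient, the ∞/∞ shape would yield to repeated differentiation as well — the growth comparison gets there in one look.


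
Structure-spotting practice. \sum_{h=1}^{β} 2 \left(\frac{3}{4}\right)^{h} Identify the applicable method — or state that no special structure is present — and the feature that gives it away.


Diagnosis: the geometric series formula — each term is \frac{3}{4} times the previous one, so the geometric-series formula applies directly.


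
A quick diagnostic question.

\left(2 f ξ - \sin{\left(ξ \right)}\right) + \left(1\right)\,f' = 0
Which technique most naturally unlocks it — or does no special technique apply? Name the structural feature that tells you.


Method: a linear integrating factor — the unknown enters only to the first power against a nonzero forcing term — the integrating-factor template applies directly.


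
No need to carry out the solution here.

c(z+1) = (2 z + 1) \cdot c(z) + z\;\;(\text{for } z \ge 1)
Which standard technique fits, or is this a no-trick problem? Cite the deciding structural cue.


Method: a summation factor — it is first-order linear but the coefficient 2 z + 1 depends on the index, so multiply through by a summation factor to telescope it.


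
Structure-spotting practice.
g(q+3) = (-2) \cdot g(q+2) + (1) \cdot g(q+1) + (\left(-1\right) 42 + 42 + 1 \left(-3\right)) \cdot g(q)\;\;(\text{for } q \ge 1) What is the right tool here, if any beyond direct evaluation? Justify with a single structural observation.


Diagnosis: the characteristic-root method — constant coefficients and linearity mean the ansatz r^q reduces it to solving the characteristic polynomial.


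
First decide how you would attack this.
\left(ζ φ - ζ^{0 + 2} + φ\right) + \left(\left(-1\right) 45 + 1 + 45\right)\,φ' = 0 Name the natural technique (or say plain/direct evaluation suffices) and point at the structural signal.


Best approach: a linear integrating factor — the unknown enters only to the first power against a nonzero forcing term — the integrating-factor template applies directly.


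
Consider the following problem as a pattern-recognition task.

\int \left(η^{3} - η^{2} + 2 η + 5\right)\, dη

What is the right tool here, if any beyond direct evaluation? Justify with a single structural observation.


Best approach: no special technique — the integrand is a sum of constant multiples of powers of η — integrate term by term.


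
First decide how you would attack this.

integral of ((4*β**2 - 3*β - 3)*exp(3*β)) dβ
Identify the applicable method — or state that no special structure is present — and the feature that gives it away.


Technique: integration by parts — the integrand splits as 4*β**2 - 3*β - 3 times exp(3*β) — repeatedly differentiating the polynomial part kills it, which is the parts ladder.


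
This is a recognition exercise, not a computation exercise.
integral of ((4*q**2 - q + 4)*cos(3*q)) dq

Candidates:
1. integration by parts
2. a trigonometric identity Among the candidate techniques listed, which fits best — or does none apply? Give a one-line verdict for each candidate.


Best approach: integration by parts — 4*q**2 - q + 4 dies after finitely many derivatives while cos(3*q) cycles under integration — the tabular/parts setup.
- integration by parts: yes — fits the structure here.
- a trigonometric identity — there is no trigonometric structure whose rewriting would simplify the integrand.


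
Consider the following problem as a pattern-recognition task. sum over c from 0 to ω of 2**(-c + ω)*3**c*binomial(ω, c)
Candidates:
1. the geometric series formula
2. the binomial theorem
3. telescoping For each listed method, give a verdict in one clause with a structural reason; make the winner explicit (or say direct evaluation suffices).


Method: the binomial theorem — terms weighting binomial(ω, c) against matched powers of 3 and 2 reassemble into (3 + 2)^ω by the binomial theorem.
- the geometric series formula — the ratio of consecutive terms depends on the index.
- the binomial theorem: applies; the problem has the shape this method handles.
- telescoping: neither a shifted-difference shape nor integer-spaced poles are present.


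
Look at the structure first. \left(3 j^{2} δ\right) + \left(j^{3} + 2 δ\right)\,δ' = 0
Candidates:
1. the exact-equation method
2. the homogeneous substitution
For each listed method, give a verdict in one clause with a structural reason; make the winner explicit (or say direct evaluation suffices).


Verdict: the exact-equation method — 3 j^{2} δ and j^{3} + 2 δ pass the exactness check on the nose, so no integrating factor in j or δ is needed at all.
- the exact-equation method: applicable, and directly so.
- the homogeneous substitution: the slope is not a function of the ratio of the variables alone.


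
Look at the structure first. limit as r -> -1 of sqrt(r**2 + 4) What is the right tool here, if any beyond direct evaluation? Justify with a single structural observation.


Technique: no special technique — no vanishing denominator and no indeterminate clash at the point — evaluation is immediate.


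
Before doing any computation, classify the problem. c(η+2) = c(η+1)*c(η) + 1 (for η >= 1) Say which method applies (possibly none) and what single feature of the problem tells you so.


Verdict: no special technique — each new value is a nonlinear function of earlier ones — scaling arguments and superposition both fail.


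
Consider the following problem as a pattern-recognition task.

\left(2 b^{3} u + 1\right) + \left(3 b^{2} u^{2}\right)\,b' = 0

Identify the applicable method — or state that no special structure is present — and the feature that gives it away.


Best approach: the exact-equation method — d/db of 2 b^{3} u + 1 equals d/du of 3 b^{2} u^{2}: the form is a total differential of one potential — integrate it exactly.


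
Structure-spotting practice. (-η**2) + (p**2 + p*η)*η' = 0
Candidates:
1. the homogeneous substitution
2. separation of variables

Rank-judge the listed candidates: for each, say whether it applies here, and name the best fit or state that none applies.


Verdict: the homogeneous substitution — solved for the derivative, the right side is unchanged under scaling p and η together — it depends only on the ratio η/p, so substitute a single ratio variable. With the right rearrangement (exchanging the roles of the variables where needed), this also fits a Bernoulli template; the homogeneous substitution reads the structure directly.
- the homogeneous substitution — yes, a natural case for it.
- separation of variables: the two dependences do not factor apart.


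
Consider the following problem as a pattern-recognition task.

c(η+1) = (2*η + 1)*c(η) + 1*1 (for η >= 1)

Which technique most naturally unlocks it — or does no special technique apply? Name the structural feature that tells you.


Verdict: a summation factor — first-order, linear, moving coefficient 2*η + 1: the discrete analogue of an integrating factor handles it.


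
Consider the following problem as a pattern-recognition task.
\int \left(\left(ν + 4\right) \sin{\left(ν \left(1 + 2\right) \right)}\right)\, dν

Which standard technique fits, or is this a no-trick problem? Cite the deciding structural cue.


Best approach: integration by parts — differentiate ν + 4, integrate \sin{\left(ν \left(1 + 2\right) \right)}: each pass lowers the polynomial degree, so parts terminates.


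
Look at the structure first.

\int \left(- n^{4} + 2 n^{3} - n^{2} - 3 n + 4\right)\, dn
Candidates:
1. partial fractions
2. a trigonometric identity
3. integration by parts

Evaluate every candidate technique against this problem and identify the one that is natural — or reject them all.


Diagnosis: no special technique — a term-by-term power-rule job in n; no substitution or rearrangement earns its keep here.
- partial fractions — the expression is not a ratio of polynomials that decomposes further.
- a trigonometric identity — no sine or cosine appears, so there is nothing for a trigonometric identity to act on.
- integration by parts: parts would only shuffle a directly integrable integrand.


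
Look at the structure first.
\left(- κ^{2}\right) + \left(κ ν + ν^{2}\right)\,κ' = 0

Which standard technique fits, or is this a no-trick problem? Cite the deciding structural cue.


Method: the homogeneous substitution — the slope is degree-zero homogeneous: the ratio substitution v = κ/ν collapses it. A Bernoulli-style rewrite — possibly after exchanging which variable is treated as dependent — would work as well; the homogeneous substitution is the more immediate reading here.


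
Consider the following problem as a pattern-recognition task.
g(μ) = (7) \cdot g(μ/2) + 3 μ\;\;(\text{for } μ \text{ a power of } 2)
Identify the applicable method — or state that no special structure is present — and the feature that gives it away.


Diagnosis: the master substitution — the argument contracts 2-fold per step: reindex μ exponentially and solve the linear recurrence in the new index.


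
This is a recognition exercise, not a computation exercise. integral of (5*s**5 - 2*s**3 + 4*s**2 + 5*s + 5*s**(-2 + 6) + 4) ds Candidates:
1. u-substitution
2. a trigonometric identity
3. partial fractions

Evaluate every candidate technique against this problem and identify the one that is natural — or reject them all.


Best approach: no special technique — a term-by-term power-rule job in s; no substitution or rearrangement earns its keep here.
- u-substitution — any workable substitution here is cosmetic — the integrand is already in directly integrable form.
- a trigonometric identity — with no trigonometric functions present, identity rewriting has no target.
- partial fractions — the expression is not a ratio of polynomials that decomposes further.


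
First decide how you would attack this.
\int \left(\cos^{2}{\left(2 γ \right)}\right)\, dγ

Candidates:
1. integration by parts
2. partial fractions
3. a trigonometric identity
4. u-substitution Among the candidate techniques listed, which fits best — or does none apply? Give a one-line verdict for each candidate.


Verdict: a trigonometric identity — reduce \cos^{2}{\left(2 γ \right)} with the power-reduction formula and the integral becomes first-degree trigonometry.
- integration by parts: not the fit here: there is no polynomial factor to ladder down — parts can still close the trigonometric product by recursion, though the identity rewrite is the direct route.
- partial fractions: the expression is not a ratio of polynomials that decomposes further.
- a trigonometric identity — applicable, and directly so.
- u-substitution — no subexpression of the integrand pairs with its own derivative as a factor — individual terms may offer their own substitutions, but any change of variable covering the whole integral would have to be constructed from outside the expression.


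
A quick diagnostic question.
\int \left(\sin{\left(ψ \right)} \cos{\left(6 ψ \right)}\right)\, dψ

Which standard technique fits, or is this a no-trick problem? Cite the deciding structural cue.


Best approach: a trigonometric identity — cross-frequency products like \sin{\left(ψ \right)} \cos{\left(6 ψ \right)} are the textbook product-to-sum case — the identity converts them to directly integrable sinusoids.


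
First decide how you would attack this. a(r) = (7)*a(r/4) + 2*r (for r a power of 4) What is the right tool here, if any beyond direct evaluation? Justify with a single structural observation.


Diagnosis: the master substitution — the call at r/4 makes this multiplicative recursion; the master-style substitution converts it to additive.


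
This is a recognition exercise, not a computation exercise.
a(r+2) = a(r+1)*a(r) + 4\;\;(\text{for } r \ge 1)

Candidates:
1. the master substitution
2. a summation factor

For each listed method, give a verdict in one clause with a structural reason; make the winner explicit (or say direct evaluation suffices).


Method: no special technique — once the recursion is nonlinear, characteristic roots, master substitutions, and summation factors are all off the table.
- the master substitution — the recursive argument is a shift of the index, not a fixed fraction of it.
- a summation factor — no summation factor applies — the rule is not linear in the sequence values.


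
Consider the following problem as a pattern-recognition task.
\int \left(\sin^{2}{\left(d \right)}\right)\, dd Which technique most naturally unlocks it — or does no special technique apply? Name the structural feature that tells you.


Best approach: a trigonometric identity — even powers like \sin^{2}{\left(d \right)} never integrate directly; the half-angle identity lowers the degree first.


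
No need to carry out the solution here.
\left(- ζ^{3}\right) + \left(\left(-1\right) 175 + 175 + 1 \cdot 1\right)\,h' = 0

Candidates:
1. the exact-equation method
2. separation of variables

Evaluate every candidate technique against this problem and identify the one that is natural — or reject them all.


Technique: no special technique — with h absent the equation is not coupled at all: direct integration in ζ.
- the exact-equation method: with the unknown absent from both coefficients, the cross-partial test holds emptily — nothing for the exact method to work on.
- separation of variables: with no unknown in the slope, separating variables is a formality — the equation integrates directly.


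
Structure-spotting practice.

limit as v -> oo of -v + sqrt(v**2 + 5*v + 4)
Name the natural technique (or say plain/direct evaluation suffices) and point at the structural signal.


Verdict: conjugate multiplication — both pieces blow up but their difference is finite; the conjugate trick rationalizes sqrt(v**2 + 5*v + 4) - v.


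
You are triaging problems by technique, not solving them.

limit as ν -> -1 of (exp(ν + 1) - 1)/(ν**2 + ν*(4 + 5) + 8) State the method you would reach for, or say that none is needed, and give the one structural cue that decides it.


Technique: l'Hôpital's rule (0/0) — numerator and denominator both vanish at -1 — a genuine 0/0 form, which is exactly when l'Hôpital applies. A first-order expansion at the point is an equally standard path; the rule packages it.


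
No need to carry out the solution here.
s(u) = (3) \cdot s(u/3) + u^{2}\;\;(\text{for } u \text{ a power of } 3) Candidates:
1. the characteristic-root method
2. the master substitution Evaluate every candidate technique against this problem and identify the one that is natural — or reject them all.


Diagnosis: the master substitution — the argument shrinks by the factor 3, so measure the index on a logarithmic scale and the recursion becomes a shift.
- the characteristic-root method — a divided-index call is not the fixed-shift linear shape that characteristic roots solve.
- the master substitution: yes, a natural case for it.


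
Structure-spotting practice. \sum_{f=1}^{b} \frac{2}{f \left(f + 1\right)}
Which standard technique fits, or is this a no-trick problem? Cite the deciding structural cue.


Diagnosis: telescoping — the summand \frac{2}{f \left(f + 1\right)} decomposes into fractions whose poles differ by an integer shift — the series collapses.


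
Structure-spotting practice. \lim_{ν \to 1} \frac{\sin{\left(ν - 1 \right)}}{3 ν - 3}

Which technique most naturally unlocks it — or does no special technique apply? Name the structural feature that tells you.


Best approach: l'Hôpital's rule (0/0) — the 0/0 form at 1 is the signature situation for l'Hôpital's rule. A first-order expansion at the point is an equally standard path; the rule packages it.


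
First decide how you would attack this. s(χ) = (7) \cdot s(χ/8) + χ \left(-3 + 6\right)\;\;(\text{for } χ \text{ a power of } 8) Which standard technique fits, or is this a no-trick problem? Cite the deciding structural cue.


Verdict: the master substitution — the argument contracts 8-fold per step: reindex χ exponentially and solve the linear recurrence in the new index.


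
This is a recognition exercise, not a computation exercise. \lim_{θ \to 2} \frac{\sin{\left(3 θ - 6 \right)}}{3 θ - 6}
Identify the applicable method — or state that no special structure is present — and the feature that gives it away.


Technique: l'Hôpital's rule (0/0) — the 0/0 form at 2 is the signature situation for l'Hôpital's rule. A first-order expansion at the point is an equally standard path; the rule packages it.


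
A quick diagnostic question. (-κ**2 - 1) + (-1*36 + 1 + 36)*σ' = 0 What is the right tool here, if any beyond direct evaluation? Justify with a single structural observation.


Verdict: no special technique — the slope is a function of κ alone, so integrate both sides directly.


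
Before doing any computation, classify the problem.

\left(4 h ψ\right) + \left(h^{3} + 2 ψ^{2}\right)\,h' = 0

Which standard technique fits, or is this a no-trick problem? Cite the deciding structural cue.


Method: the exact-equation method — 4 h ψ and h^{3} + 2 ψ^{2} pass the exactness check on the nose, so no integrating factor in ψ or h is needed at all.


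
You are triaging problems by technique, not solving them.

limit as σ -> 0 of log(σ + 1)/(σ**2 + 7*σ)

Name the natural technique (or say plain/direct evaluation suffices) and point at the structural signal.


Method: l'Hôpital's rule (0/0) — plug in 0: top and bottom both hit zero, so differentiate each and retry. Known elementary limits would finish this too — the rule just bypasses the case analysis.


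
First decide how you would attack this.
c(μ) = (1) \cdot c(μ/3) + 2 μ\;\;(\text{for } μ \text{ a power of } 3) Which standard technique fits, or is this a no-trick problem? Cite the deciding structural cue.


Method: the master substitution — the argument shrinks by the factor 3, so measure the index on a logarithmic scale and the recursion becomes a shift.


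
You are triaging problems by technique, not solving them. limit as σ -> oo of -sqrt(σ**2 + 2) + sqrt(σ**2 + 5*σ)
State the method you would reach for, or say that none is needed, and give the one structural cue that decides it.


Verdict: conjugate multiplication — both pieces blow up but their difference is finite; the conjugate trick rationalizes sqrt(σ**2 + 5*σ) - sqrt(σ**2 + 2).


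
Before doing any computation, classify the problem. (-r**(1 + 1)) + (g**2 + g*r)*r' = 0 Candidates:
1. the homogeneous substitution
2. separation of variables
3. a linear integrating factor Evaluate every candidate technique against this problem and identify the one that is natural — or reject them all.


Best approach: the homogeneous substitution — the slope is degree-zero homogeneous: the ratio substitution v = r/g collapses it. Suitably rearranged — at times with the variables' roles exchanged — this doubles as a Bernoulli equation; the homogeneous reading needs no such setup.
- the homogeneous substitution — applicable, and directly so.
- separation of variables: no division isolates the independent variable from the unknown.
- a linear integrating factor: the unknown enters nonlinearly (through a power, a denominator, or a transcendental function), which the linear integrating-factor recipe cannot absorb as-is — any repair would come from a preliminary substitution, not the factor.


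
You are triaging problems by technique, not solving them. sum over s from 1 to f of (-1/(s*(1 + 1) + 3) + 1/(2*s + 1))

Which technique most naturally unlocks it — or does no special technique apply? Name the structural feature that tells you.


Verdict: telescoping — this sum is a zipper: each term contributes 1/(2*s + 1) and removes the next index's value, which the following term puts back, closing term by term.


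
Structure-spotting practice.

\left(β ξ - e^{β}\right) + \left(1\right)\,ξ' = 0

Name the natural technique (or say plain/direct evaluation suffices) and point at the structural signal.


Technique: a linear integrating factor — ξ appears only to the first power with coefficient β — the classic integrating-factor setup.


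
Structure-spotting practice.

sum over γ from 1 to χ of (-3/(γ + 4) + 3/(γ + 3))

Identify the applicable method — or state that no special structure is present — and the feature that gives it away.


Method: telescoping — the summand is 3/(γ + 3) minus the same expression shifted by one, so consecutive terms cancel in pairs.


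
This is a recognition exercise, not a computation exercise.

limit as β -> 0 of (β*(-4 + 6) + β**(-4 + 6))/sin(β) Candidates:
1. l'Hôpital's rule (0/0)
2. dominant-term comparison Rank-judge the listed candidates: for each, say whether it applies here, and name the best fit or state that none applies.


Verdict: l'Hôpital's rule (0/0) — plug in 0: top and bottom both hit zero, so differentiate each and retry. A local series expansion at the point resolves it as well; the rule is the packaged version of that step.
- l'Hôpital's rule (0/0): yes — fits the structure here.
- dominant-term comparison: no dominant-degree comparison decides it.


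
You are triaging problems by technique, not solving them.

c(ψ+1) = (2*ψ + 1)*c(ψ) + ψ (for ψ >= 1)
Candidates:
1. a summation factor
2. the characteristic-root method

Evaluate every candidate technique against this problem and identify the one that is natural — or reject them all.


Best approach: a summation factor — rescale the sequence by the product of the weights 2*ψ + 1 so far — the recurrence collapses to a plain running sum.
- a summation factor: yes — fits the structure here.
- the characteristic-root method — an index-dependent weight blocks the pure exponential ansatz.


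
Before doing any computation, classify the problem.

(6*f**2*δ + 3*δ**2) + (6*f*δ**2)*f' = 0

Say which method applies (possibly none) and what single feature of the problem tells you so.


Method: the exact-equation method — because the two cross partials coincide, the form is conservative as written — recover its potential in (δ, f).
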